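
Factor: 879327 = 3^2*41^1*2383^1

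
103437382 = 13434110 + 90003272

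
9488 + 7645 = 17133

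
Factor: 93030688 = 2^5*19^1*53^1*2887^1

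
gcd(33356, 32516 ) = 4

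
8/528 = 1/66 = 0.02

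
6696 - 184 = 6512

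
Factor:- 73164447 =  - 3^2*17^1*478199^1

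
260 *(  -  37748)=-9814480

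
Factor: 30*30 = 2^2*3^2*5^2 = 900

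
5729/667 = 5729/667 = 8.59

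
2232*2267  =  5059944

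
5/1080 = 1/216 = 0.00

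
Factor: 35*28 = 980 = 2^2*5^1*7^2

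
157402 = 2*78701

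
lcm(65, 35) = 455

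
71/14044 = 71/14044=0.01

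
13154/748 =6577/374=17.59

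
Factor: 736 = 2^5*23^1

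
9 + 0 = 9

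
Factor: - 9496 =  - 2^3*1187^1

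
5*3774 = 18870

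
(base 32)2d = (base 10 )77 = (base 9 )85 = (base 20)3H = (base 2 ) 1001101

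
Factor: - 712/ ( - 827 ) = 2^3*89^1*827^( - 1 )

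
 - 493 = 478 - 971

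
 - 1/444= -1/444 =- 0.00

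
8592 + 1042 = 9634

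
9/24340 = 9/24340 = 0.00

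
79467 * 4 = 317868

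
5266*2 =10532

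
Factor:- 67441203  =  -3^2 * 19^1 * 394393^1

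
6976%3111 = 754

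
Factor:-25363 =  - 13^1*1951^1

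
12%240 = 12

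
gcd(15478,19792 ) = 2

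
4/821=4/821 = 0.00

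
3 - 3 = 0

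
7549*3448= 26028952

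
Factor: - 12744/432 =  - 2^( - 1 )*59^1 = - 59/2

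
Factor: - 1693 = -1693^1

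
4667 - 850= 3817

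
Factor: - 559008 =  - 2^5*3^3*647^1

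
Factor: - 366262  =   - 2^1*13^1*14087^1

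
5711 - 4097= 1614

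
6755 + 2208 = 8963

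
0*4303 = 0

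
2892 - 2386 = 506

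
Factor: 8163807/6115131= 2721269/2038377 = 3^(-1)*11^( - 1 )  *  19^(-1 )*223^1*3251^( - 1 ) * 12203^1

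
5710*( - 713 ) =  - 4071230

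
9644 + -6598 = 3046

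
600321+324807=925128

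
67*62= 4154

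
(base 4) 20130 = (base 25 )LF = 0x21C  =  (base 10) 540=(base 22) 12C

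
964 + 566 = 1530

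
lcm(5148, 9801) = 509652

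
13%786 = 13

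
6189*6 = 37134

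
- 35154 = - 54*651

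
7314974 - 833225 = 6481749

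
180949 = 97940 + 83009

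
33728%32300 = 1428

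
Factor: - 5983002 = - 2^1*3^2*61^1 * 5449^1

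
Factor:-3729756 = -2^2*3^1*67^1 * 4639^1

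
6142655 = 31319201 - 25176546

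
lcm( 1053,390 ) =10530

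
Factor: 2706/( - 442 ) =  - 1353/221  =  - 3^1*11^1*13^( - 1)  *  17^ (  -  1)*41^1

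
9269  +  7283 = 16552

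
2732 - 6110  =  -3378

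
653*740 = 483220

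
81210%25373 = 5091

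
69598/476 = 146+ 3/14 = 146.21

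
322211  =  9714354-9392143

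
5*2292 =11460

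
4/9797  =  4/9797=0.00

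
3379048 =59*57272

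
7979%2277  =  1148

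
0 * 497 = 0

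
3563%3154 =409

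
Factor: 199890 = 2^1*3^2*5^1*2221^1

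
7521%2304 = 609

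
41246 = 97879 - 56633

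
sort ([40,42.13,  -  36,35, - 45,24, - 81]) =[ - 81,-45,- 36,24,  35,40,42.13]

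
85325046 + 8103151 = 93428197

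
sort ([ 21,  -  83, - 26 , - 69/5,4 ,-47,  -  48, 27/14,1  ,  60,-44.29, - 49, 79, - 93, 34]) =[ - 93, - 83 , - 49,-48, - 47, - 44.29, - 26, - 69/5, 1,27/14 , 4, 21, 34,60, 79 ]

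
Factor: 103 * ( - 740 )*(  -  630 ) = 48018600 = 2^3*3^2*5^2*7^1*37^1*103^1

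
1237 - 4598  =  -3361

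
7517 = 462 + 7055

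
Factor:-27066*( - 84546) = 2^2*3^3*7^1*11^1*13^1*61^1*347^1 = 2288322036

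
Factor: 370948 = 2^2  *92737^1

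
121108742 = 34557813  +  86550929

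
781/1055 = 781/1055 = 0.74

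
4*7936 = 31744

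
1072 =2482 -1410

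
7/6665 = 7/6665 =0.00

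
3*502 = 1506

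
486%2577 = 486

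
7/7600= 7/7600  =  0.00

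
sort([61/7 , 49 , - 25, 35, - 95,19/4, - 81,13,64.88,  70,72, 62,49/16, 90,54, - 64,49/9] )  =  [ - 95, - 81, - 64, - 25,49/16, 19/4, 49/9,61/7,13,35,49, 54,62,64.88,70,72, 90 ] 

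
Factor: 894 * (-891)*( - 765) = 2^1*3^7*5^1* 11^1*17^1*149^1 =609363810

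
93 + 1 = 94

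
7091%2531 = 2029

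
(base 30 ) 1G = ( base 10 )46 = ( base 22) 22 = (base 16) 2e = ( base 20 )26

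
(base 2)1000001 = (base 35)1U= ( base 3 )2102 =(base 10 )65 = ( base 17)3E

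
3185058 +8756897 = 11941955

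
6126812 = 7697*796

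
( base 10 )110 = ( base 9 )132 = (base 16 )6E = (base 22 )50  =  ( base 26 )46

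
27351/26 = 27351/26 = 1051.96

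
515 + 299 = 814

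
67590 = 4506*15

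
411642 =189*2178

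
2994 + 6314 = 9308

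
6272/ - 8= - 784/1 = - 784.00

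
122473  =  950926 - 828453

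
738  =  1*738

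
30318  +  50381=80699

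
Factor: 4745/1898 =2^( - 1) * 5^1 = 5/2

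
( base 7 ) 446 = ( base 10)230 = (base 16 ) E6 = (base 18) CE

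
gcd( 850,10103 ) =1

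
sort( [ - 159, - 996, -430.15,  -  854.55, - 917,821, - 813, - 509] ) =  [ - 996, - 917 , - 854.55, -813, - 509, - 430.15, -159, 821]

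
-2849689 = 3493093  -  6342782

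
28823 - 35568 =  - 6745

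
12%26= 12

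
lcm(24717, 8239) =24717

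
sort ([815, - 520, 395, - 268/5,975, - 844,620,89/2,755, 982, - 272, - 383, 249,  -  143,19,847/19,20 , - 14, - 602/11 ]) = [ - 844, - 520,- 383, - 272, - 143 , - 602/11,-268/5, -14,19,  20,89/2,  847/19, 249,395, 620,755,815,975,982 ] 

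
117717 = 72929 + 44788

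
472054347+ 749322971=1221377318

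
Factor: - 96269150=-2^1*5^2*1925383^1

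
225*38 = 8550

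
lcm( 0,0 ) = 0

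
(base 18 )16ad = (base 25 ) cij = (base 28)a4h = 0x1f21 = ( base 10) 7969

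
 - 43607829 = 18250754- 61858583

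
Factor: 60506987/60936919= 433^1*139739^1 *60936919^(  -  1 ) 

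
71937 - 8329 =63608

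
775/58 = 775/58 = 13.36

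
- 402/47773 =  - 1+47371/47773 = - 0.01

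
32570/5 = 6514 = 6514.00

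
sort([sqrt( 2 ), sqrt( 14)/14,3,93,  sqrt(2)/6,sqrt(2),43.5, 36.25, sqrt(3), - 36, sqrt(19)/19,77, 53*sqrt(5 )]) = [ - 36, sqrt(19)/19,sqrt(2) /6, sqrt(14 )/14,sqrt(2), sqrt(2), sqrt ( 3), 3,  36.25, 43.5,77,  93,53*sqrt(5)] 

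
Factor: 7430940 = 2^2* 3^5 * 5^1 * 11^1*139^1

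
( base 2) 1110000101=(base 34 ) qh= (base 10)901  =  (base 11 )74a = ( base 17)320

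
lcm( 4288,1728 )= 115776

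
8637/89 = 97+4/89  =  97.04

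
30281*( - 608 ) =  - 18410848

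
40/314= 20/157 = 0.13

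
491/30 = 16 + 11/30  =  16.37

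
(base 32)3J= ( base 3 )11021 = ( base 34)3D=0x73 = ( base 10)115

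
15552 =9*1728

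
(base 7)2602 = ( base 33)TP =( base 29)14P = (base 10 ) 982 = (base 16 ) 3D6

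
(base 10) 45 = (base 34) 1B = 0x2d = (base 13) 36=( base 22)21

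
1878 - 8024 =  - 6146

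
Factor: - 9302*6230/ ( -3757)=57951460/3757=2^2 * 5^1*7^1*13^( -1) * 17^( - 2 )*89^1*4651^1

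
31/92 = 31/92 = 0.34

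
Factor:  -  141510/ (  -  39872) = 795/224=2^(  -  5)*3^1*5^1*7^( - 1)*53^1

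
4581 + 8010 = 12591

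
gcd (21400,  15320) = 40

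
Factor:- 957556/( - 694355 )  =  2^2*5^( - 1) * 19^(  -  1) * 7309^( - 1)*239389^1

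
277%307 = 277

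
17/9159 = 17/9159= 0.00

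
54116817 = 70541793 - 16424976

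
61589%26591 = 8407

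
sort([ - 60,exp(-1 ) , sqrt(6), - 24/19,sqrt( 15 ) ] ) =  [ - 60, - 24/19, exp(- 1), sqrt(6),sqrt( 15) ] 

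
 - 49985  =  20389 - 70374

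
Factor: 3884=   2^2* 971^1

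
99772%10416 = 6028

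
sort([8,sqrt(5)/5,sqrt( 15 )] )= [sqrt( 5 )/5,sqrt( 15 ),8] 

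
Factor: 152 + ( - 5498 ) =-2^1*3^5*11^1 = -5346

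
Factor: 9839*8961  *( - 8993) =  - 792888340047 = - 3^1 * 17^1*23^2 * 29^1*103^1*9839^1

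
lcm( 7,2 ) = 14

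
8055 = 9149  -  1094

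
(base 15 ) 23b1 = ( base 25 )C3G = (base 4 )1312213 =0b1110110100111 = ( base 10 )7591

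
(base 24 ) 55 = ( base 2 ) 1111101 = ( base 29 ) 49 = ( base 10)125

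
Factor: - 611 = - 13^1 * 47^1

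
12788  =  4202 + 8586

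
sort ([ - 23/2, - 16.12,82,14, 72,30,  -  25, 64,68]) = [ - 25, - 16.12,-23/2, 14,30, 64 , 68,  72, 82]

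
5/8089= 5/8089  =  0.00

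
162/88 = 81/44 = 1.84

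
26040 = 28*930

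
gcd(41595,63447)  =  3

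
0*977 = 0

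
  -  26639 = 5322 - 31961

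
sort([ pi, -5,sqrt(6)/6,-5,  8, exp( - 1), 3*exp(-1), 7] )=[- 5, - 5,exp(- 1),sqrt( 6) /6, 3 * exp(  -  1),pi, 7 , 8 ]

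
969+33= 1002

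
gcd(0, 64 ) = 64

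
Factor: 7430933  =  313^1 * 23741^1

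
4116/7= 588 = 588.00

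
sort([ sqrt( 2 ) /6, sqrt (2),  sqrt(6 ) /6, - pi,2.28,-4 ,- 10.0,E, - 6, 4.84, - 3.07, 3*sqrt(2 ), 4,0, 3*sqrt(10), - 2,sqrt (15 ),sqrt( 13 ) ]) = [ - 10.0, - 6, - 4, - pi, - 3.07, - 2,0, sqrt ( 2)/6, sqrt(6 )/6, sqrt( 2), 2.28 , E, sqrt(13 ), sqrt(15 ), 4,3*sqrt( 2),4.84, 3*sqrt(10)] 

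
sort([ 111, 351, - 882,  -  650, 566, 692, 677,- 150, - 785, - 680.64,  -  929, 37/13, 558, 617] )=[ - 929, - 882,- 785, - 680.64, - 650, - 150, 37/13, 111,  351,558,566,617, 677, 692 ] 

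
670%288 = 94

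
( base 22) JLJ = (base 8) 22715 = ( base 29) BEK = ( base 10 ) 9677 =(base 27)D7B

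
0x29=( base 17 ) 27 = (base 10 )41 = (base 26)1F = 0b101001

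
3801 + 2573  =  6374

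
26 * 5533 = 143858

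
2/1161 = 2/1161 = 0.00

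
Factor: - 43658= - 2^1 * 83^1*263^1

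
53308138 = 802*66469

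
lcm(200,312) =7800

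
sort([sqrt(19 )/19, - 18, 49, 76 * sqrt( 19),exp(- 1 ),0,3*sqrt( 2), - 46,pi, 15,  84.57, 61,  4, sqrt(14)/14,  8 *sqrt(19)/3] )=[ - 46,  -  18 , 0, sqrt( 19)/19,sqrt(14)/14,  exp( - 1), pi,4 , 3*sqrt(2), 8*sqrt (19)/3 , 15, 49, 61, 84.57, 76*sqrt( 19 )]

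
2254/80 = 28 + 7/40 =28.18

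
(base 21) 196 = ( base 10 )636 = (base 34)IO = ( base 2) 1001111100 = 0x27c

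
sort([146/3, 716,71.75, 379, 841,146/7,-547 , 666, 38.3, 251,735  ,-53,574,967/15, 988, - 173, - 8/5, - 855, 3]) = [ - 855, - 547 ,-173, - 53, - 8/5, 3,146/7,38.3 , 146/3,967/15, 71.75, 251, 379 , 574, 666, 716,735, 841, 988 ]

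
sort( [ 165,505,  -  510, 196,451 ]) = [ - 510, 165,196,451, 505]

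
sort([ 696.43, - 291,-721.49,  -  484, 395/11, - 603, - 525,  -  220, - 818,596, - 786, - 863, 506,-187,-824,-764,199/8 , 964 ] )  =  [-863, - 824, - 818, -786, - 764,-721.49, -603, - 525, - 484,-291, - 220 , - 187 , 199/8,395/11,506,596,696.43, 964 ] 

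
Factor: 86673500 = 2^2*5^3*173347^1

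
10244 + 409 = 10653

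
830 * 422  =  350260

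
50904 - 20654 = 30250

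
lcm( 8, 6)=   24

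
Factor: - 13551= - 3^1*4517^1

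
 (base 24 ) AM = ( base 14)14a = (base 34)7O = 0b100000110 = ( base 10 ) 262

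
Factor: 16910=2^1 * 5^1*19^1*89^1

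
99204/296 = 24801/74 = 335.15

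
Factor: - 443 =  -443^1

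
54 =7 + 47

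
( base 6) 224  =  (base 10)88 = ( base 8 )130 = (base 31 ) 2Q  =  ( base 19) 4c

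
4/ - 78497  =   - 4/78497  =  -0.00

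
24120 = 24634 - 514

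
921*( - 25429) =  - 23420109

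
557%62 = 61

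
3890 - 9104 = -5214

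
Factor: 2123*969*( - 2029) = - 3^1 * 11^1*17^1*19^1*193^1*2029^1= - 4174032423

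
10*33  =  330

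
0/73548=0 = 0.00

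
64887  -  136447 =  - 71560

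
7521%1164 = 537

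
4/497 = 4/497 = 0.01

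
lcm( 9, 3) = 9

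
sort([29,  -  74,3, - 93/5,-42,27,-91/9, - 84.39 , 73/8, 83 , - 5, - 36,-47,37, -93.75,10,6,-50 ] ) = [-93.75, - 84.39, - 74  , - 50, - 47 , - 42, - 36, - 93/5, - 91/9, - 5 , 3,6,73/8,  10 , 27,29, 37,83 ] 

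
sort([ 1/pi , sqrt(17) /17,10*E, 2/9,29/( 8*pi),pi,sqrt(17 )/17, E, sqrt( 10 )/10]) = [ 2/9, sqrt( 17 )/17, sqrt( 17)/17, sqrt(10)/10, 1/pi, 29/(8 *pi ), E,  pi,  10*E]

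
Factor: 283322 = 2^1 * 13^1*17^1 * 641^1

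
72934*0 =0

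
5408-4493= 915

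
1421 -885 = 536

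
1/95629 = 1/95629 = 0.00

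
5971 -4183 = 1788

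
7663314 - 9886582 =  - 2223268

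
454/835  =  454/835= 0.54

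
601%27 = 7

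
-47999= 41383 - 89382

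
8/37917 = 8/37917 = 0.00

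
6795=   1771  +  5024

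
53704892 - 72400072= - 18695180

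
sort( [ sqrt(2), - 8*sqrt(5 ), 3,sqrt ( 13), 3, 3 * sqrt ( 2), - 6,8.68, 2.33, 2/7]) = [ - 8 *sqrt( 5 ),-6,  2/7,sqrt( 2 ), 2.33 , 3, 3, sqrt(13 ),  3 * sqrt( 2 ),8.68 ]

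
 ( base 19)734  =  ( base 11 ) 1a43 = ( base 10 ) 2588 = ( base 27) 3en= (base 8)5034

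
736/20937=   736/20937 = 0.04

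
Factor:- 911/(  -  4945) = 5^( - 1)*23^(  -  1 )*43^( -1 )*911^1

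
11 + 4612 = 4623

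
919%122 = 65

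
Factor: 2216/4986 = 2^2*3^(-2) = 4/9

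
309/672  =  103/224=0.46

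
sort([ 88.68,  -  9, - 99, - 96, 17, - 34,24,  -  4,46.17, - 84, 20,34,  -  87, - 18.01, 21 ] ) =[ - 99,-96, - 87, - 84,  -  34, - 18.01, - 9, - 4,17, 20 , 21, 24, 34,46.17,88.68]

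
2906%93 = 23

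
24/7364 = 6/1841 = 0.00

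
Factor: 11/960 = 2^( - 6) * 3^( - 1)* 5^ ( - 1 ) * 11^1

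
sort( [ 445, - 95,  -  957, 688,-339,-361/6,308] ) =[ - 957, - 339,-95 , - 361/6,308, 445,688]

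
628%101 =22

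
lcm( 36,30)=180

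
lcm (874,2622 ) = 2622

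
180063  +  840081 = 1020144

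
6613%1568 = 341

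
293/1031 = 293/1031 = 0.28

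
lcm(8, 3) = 24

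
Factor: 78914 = 2^1*11^1*17^1 *211^1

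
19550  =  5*3910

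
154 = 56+98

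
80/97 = 80/97 =0.82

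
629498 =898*701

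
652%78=28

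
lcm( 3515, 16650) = 316350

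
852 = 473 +379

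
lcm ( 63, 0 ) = 0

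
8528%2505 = 1013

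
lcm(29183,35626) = 2743202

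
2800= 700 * 4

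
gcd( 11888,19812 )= 4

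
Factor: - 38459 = -38459^1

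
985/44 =22 +17/44 = 22.39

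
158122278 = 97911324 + 60210954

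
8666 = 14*619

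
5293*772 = 4086196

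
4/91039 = 4/91039 =0.00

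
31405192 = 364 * 86278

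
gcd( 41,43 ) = 1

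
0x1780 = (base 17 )13DF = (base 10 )6016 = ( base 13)297a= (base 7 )23353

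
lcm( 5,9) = 45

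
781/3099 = 781/3099   =  0.25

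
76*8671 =658996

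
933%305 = 18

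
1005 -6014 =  -5009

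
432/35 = 432/35 =12.34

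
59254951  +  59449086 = 118704037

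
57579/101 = 57579/101=570.09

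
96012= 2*48006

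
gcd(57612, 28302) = 6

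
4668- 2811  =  1857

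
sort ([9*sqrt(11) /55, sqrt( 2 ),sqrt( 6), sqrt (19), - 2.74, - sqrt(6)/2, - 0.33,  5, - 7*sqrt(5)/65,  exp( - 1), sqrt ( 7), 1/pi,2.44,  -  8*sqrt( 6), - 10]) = [ - 8*sqrt(6), - 10,-2.74, - sqrt( 6) /2,-0.33 , - 7*sqrt(5)/65,  1/pi, exp( - 1), 9*sqrt (11 )/55, sqrt( 2), 2.44 , sqrt ( 6),sqrt(7 ), sqrt( 19 ),5 ] 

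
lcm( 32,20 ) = 160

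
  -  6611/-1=6611 + 0/1 = 6611.00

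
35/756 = 5/108 = 0.05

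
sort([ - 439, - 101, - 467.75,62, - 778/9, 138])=[ - 467.75, - 439, - 101 , - 778/9,  62, 138]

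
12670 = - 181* ( - 70 )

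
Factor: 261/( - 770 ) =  - 2^( - 1)*3^2*5^ (  -  1)*7^ ( - 1) *11^ ( - 1)*29^1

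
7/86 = 7/86  =  0.08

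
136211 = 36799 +99412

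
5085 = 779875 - 774790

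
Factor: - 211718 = -2^1*13^1*17^1*479^1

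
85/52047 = 85/52047 = 0.00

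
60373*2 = 120746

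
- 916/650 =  - 2 + 192/325 = - 1.41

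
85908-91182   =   - 5274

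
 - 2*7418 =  - 14836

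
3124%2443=681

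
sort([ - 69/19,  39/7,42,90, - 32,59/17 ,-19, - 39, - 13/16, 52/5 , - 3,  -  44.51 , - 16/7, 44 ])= [ -44.51, - 39, - 32, - 19, - 69/19, - 3 , - 16/7, - 13/16, 59/17 , 39/7, 52/5, 42, 44 , 90 ]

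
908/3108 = 227/777 = 0.29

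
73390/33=73390/33 = 2223.94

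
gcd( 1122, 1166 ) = 22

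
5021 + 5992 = 11013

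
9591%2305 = 371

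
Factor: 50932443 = 3^1*47^1*361223^1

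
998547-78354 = 920193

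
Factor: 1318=2^1*659^1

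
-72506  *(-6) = 435036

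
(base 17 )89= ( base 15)9a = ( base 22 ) 6D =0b10010001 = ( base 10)145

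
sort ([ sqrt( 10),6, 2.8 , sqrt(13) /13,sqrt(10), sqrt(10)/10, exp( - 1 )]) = [ sqrt( 13) /13,sqrt( 10)/10, exp( - 1 ), 2.8,sqrt(10 ),sqrt(10 ),6]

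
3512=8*439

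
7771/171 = 409/9 = 45.44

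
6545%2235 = 2075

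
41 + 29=70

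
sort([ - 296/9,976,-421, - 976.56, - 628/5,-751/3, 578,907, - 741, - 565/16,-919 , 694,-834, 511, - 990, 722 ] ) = [ - 990, -976.56,-919, - 834,-741,  -  421, - 751/3, - 628/5,-565/16,-296/9, 511, 578,694, 722,907,976]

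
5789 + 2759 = 8548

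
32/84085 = 32/84085= 0.00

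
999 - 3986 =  - 2987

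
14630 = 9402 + 5228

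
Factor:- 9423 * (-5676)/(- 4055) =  - 2^2*3^4*5^(-1) * 11^1*43^1*349^1*811^ ( - 1)   =  - 53484948/4055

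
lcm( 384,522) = 33408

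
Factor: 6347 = 11^1*577^1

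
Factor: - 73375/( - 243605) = 5^2*83^( - 1 ) = 25/83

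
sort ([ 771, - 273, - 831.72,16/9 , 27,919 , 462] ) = [-831.72, - 273,16/9, 27,  462,  771, 919 ]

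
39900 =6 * 6650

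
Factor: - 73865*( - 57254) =4229066710=2^1*5^1*  11^1*17^1 * 79^1*28627^1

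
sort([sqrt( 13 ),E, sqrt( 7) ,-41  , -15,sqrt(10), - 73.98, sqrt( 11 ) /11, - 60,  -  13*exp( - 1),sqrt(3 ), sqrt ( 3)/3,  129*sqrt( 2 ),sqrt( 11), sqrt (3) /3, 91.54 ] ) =[ - 73.98,  -  60, - 41,- 15,-13*exp(-1),sqrt( 11) /11,  sqrt(3 ) /3,sqrt( 3 ) /3, sqrt( 3), sqrt(7 ),E, sqrt(10 ), sqrt(11 ), sqrt(13),91.54, 129*sqrt( 2)]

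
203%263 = 203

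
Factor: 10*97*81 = 78570 = 2^1  *  3^4*5^1*97^1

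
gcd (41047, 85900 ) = 1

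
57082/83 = 57082/83 = 687.73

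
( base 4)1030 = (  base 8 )114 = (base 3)2211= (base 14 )56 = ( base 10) 76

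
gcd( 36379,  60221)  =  7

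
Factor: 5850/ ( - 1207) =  - 2^1*3^2*5^2*13^1*17^( - 1 )*71^ ( - 1) 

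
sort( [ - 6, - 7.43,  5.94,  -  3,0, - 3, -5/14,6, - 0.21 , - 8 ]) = [ - 8,- 7.43,  -  6,- 3, -3,-5/14, - 0.21,  0,5.94,  6] 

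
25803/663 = 8601/221   =  38.92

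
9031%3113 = 2805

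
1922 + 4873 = 6795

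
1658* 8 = 13264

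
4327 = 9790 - 5463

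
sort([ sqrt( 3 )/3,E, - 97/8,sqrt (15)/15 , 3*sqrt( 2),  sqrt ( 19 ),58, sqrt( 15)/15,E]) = [ - 97/8,sqrt( 15)/15,  sqrt( 15)/15, sqrt( 3)/3,E , E,3*sqrt( 2 ), sqrt( 19),58]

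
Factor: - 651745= - 5^1*130349^1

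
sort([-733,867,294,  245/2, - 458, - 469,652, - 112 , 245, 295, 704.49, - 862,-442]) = [-862,-733,-469,  -  458, - 442,-112,  245/2, 245,294, 295, 652, 704.49,867 ]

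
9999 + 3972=13971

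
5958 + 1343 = 7301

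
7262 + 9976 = 17238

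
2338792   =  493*4744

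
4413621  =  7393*597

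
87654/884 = 43827/442 = 99.16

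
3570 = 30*119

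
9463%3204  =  3055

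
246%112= 22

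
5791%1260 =751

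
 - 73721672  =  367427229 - 441148901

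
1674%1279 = 395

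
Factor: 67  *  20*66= 88440 =2^3 * 3^1*5^1 * 11^1*67^1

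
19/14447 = 19/14447 =0.00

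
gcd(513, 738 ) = 9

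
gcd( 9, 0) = 9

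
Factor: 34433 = 7^1*4919^1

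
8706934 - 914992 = 7791942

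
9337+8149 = 17486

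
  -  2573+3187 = 614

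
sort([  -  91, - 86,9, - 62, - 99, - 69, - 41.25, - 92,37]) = [ - 99, - 92,  -  91,-86,  -  69,-62, - 41.25,9, 37]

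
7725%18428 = 7725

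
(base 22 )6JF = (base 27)4fg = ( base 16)D09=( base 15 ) EC7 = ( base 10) 3337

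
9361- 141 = 9220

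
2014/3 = 671+1/3 = 671.33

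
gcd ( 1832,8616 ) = 8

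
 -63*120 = - 7560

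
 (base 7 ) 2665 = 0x403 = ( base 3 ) 1102001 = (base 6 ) 4431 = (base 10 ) 1027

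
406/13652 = 203/6826  =  0.03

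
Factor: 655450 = 2^1*5^2*13109^1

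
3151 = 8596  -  5445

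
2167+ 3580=5747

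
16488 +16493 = 32981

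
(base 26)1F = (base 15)2B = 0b101001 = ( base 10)41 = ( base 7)56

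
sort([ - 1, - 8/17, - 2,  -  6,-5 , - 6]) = [-6 , - 6 , - 5, - 2, - 1,  -  8/17 ]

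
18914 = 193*98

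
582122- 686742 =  - 104620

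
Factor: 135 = 3^3*5^1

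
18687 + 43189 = 61876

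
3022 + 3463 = 6485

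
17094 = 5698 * 3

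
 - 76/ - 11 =76/11=6.91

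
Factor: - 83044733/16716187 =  - 107^1*1303^( - 1 )*12829^ (  -  1)*776119^1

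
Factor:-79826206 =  - 2^1*1031^1*38713^1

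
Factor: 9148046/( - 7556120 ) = - 2^ ( - 2 )*5^( - 1)*11^( - 1)*13^( - 1)*67^1*233^1*293^1*1321^( - 1 )= -4574023/3778060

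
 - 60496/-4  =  15124/1 =15124.00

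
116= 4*29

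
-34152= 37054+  - 71206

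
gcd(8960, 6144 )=256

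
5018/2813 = 1+2205/2813 = 1.78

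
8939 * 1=8939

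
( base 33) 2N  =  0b1011001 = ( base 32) 2P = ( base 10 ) 89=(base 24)3h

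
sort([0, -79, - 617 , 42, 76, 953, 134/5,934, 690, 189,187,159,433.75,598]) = [-617 ,-79, 0, 134/5,42, 76, 159,187, 189,433.75, 598, 690,934,  953]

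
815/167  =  4 + 147/167  =  4.88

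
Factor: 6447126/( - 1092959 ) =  - 2^1*3^1*7^1*193^( - 1 )*809^( - 1)*21929^1  =  - 921018/156137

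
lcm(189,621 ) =4347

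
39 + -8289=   -  8250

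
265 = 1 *265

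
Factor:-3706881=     -  3^1* 19^1* 65033^1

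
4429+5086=9515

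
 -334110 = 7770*( - 43 ) 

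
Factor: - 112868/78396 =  - 3^( - 1)*7^1*29^1*47^( - 1) = - 203/141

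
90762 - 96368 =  - 5606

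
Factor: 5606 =2^1*2803^1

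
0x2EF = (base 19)21a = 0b1011101111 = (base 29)PQ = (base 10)751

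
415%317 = 98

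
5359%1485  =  904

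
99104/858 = 49552/429 =115.51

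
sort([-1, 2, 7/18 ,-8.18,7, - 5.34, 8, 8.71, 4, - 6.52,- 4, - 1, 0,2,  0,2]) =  [ - 8.18,-6.52, - 5.34,-4,-1, - 1, 0, 0, 7/18, 2,2,  2, 4,7, 8, 8.71]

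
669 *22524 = 15068556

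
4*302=1208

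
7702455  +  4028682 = 11731137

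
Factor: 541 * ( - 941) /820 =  - 509081/820 = -2^(-2)*5^(-1)* 41^( - 1) * 541^1*941^1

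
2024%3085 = 2024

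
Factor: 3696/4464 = 3^( - 1)*7^1*11^1*31^(  -  1 ) = 77/93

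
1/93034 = 1/93034= 0.00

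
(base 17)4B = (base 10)79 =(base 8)117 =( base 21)3g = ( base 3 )2221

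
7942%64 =6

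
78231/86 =909+57/86 = 909.66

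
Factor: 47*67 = 3149 = 47^1*67^1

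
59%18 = 5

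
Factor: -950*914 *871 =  - 756289300= - 2^2 * 5^2*13^1 * 19^1 * 67^1 * 457^1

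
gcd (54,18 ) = 18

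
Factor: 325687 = 67^1*4861^1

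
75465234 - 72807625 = 2657609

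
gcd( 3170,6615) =5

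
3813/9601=3813/9601   =  0.40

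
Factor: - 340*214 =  - 2^3*5^1*17^1*107^1 = - 72760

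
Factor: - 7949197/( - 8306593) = 67^(-1 )*1499^1*5303^1 * 123979^( - 1)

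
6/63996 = 1/10666 = 0.00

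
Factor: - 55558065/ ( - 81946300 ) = 11111613/16389260= 2^( - 2)*3^1*5^( - 1)*819463^( -1)*3703871^1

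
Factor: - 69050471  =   - 7^1*9864353^1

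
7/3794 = 1/542= 0.00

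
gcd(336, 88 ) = 8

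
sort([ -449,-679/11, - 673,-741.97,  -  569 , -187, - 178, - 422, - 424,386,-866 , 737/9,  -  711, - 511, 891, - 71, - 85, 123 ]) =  [ - 866, - 741.97, - 711,  -  673, - 569, - 511, - 449,  -  424 , - 422, - 187, - 178,-85, - 71, - 679/11, 737/9, 123, 386, 891 ] 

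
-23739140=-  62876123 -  - 39136983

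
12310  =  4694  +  7616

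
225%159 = 66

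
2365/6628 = 2365/6628 = 0.36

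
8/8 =1  =  1.00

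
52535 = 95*553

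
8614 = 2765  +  5849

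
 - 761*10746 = -8177706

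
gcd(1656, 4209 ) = 69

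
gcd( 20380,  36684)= 4076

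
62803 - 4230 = 58573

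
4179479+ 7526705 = 11706184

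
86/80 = 43/40 = 1.07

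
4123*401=1653323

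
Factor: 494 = 2^1*13^1 * 19^1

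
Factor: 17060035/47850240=3412007/9570048  =  2^( - 8 )*3^( - 1)*17^( - 1)*43^1*733^( - 1)*79349^1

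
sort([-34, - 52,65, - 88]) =[ - 88, - 52, - 34,65]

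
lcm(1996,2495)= 9980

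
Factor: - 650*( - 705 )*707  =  2^1*3^1*5^3* 7^1*13^1*47^1 * 101^1 = 323982750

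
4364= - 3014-- 7378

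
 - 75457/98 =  - 770+ 3/98 = - 769.97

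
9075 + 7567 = 16642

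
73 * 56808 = 4146984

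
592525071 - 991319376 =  - 398794305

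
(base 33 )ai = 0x15c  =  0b101011100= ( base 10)348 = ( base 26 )da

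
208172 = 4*52043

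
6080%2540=1000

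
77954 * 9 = 701586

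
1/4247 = 1/4247 = 0.00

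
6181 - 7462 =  - 1281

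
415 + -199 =216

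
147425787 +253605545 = 401031332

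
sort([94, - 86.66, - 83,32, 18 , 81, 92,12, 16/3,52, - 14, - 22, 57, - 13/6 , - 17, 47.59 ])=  [ - 86.66,-83, - 22, - 17, - 14,- 13/6, 16/3,12,18, 32, 47.59,52,57, 81,92,94] 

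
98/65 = 98/65 = 1.51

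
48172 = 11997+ 36175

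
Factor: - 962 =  - 2^1*13^1*37^1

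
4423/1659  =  2+1105/1659 =2.67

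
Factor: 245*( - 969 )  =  -3^1*5^1*7^2*17^1*19^1 = -237405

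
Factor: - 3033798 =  - 2^1*  3^1*505633^1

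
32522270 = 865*37598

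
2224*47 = 104528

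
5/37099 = 5/37099= 0.00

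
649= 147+502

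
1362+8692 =10054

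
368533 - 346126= 22407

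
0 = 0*5117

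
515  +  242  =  757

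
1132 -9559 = - 8427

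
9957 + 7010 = 16967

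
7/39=7/39 =0.18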